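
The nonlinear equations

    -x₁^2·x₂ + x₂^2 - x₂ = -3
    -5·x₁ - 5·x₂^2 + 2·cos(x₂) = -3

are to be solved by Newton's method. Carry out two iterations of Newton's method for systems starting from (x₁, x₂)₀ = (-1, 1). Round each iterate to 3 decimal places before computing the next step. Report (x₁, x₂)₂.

At (-1, 1): F = (2.000, 4.08060).
Jacobian J = [[-2·x₁·x₂, -x₁^2 + 2·x₂ - 1], [-5, -10·x₂ - 2·sin(x₂)]].
At the point, J = [[2.000, 0.000], [-5.000, -11.68294]] (det J = -23.36588).
Solving J·Δ = −F gives Δ = (-1.000, 0.777).
Then the next iterate is (x₁, x₂)₁ = (-2.000, 1.777).
Round to (-2.000, 1.777) and repeat: F = (-2.72727, -3.19814), J = [[7.108, -1.446], [-5.000, -19.72763]].
Δ = (0.334, -0.247), so (x₁, x₂)₂ = (-1.666, 1.530).

(-1.666, 1.530)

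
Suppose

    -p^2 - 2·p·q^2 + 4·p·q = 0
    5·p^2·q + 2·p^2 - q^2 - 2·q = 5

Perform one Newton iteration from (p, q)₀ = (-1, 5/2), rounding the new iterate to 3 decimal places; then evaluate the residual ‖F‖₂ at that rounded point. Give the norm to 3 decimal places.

At (-1, 5/2): F = (1.500, -1.750).
Jacobian J = [[-2·p - 2·q^2 + 4·q, -4·p·q + 4·p], [10·p·q + 4·p, 5·p^2 - 2·q - 2]].
At the point, J = [[-0.500, 6.000], [-29.000, -2.000]] (det J = 175.000).
Solving J·Δ = −F gives Δ = (-0.043, -0.254).
Then the next iterate is (p, q)₁ = (-1.043, 2.246).
Re-evaluating at (-1.043, 2.246): F = (0.06470, -0.14427), so ‖F‖₂ = 0.158.

0.158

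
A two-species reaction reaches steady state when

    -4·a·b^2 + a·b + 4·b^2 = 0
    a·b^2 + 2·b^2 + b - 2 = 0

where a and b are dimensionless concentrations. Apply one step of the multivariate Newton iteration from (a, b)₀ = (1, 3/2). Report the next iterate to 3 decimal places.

(1.113, 0.850)

At (1, 3/2): F = (1.500, 6.250).
Jacobian J = [[-4·b^2 + b, -8·a·b + a + 8·b], [b^2, 2·a·b + 4·b + 1]].
At the point, J = [[-7.500, 1.000], [2.250, 10.000]] (det J = -77.250).
Solving J·Δ = −F gives Δ = (0.113, -0.650).
Then the next iterate is (a, b)₁ = (1.113, 0.850).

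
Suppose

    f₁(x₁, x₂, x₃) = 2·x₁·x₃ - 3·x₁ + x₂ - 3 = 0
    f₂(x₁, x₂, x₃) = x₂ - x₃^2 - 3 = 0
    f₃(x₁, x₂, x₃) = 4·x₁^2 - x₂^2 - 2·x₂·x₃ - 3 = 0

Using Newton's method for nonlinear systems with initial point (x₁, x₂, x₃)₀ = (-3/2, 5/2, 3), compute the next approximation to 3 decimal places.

(-1.275, 1.653, 1.275)

At (-3/2, 5/2, 3): F = (-5.000, -9.500, -15.250).
Jacobian J = [[2·x₃ - 3, 1, 2·x₁], [0, 1, -2·x₃], [8·x₁, -2·x₂ - 2·x₃, -2·x₂]].
At the point, J = [[3.000, 1.000, -3.000], [0.000, 1.000, -6.000], [-12.000, -11.000, -5.000]] (det J = -177.000).
Solving J·Δ = −F gives Δ = (0.225, -0.847, -1.725).
Then the next iterate is (x₁, x₂, x₃)₁ = (-1.275, 1.653, 1.275).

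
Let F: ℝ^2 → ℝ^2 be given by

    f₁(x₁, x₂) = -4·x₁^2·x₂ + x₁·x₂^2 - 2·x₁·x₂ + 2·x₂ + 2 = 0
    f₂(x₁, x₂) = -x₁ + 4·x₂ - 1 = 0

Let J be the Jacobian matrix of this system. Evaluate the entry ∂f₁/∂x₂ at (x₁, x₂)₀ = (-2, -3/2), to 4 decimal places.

-4.0000

∂f₁/∂x₂ = -4·x₁^2 + 2·x₁·x₂ - 2·x₁ + 2.
At (-2, -3/2) this is -4.0000.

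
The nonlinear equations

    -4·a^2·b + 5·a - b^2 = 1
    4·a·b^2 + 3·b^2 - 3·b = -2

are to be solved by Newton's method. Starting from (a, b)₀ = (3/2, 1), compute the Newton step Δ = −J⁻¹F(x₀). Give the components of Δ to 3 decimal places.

At (3/2, 1): F = (-3.500, 8.000).
Jacobian J = [[-8·a·b + 5, -4·a^2 - 2·b], [4·b^2, 8·a·b + 6·b - 3]].
At the point, J = [[-7.000, -11.000], [4.000, 15.000]] (det J = -61.000).
Solving J·Δ = −F gives Δ = (0.582, -0.689).

(0.582, -0.689)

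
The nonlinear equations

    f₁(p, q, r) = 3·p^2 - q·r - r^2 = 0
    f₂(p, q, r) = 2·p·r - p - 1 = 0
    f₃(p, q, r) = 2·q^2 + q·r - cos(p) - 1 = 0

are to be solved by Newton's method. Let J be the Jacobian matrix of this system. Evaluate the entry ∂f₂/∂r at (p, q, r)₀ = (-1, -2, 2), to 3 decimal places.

∂f₂/∂r = 2·p.
At (-1, -2, 2) this is -2.000.

-2.000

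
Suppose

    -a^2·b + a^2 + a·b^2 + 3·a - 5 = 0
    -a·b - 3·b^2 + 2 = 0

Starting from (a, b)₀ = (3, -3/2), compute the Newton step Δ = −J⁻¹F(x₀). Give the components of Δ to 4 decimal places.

(-1.3131, 0.3699)

At (3, -3/2): F = (33.2500, -0.2500).
Jacobian J = [[-2·a·b + 2·a + b^2 + 3, -a^2 + 2·a·b], [-b, -a - 6·b]].
At the point, J = [[20.2500, -18.0000], [1.5000, 6.0000]] (det J = 148.5000).
Solving J·Δ = −F gives Δ = (-1.3131, 0.3699).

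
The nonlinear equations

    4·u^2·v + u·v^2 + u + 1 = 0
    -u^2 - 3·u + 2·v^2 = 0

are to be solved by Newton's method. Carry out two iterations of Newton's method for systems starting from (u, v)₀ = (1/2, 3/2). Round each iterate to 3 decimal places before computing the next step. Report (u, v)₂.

At (1/2, 3/2): F = (4.125, 2.750).
Jacobian J = [[8·u·v + v^2 + 1, 4·u^2 + 2·u·v], [-2·u - 3, 4·v]].
At the point, J = [[9.250, 2.500], [-4.000, 6.000]] (det J = 65.500).
Solving J·Δ = −F gives Δ = (-0.273, -0.640).
Then the next iterate is (u, v)₁ = (0.227, 0.860).
Round to (0.227, 0.860) and repeat: F = (1.57215, 0.74667), J = [[3.30136, 0.59656], [-3.454, 3.440]].
Δ = (-0.370, -0.588), so (u, v)₂ = (-0.143, 0.272).

(-0.143, 0.272)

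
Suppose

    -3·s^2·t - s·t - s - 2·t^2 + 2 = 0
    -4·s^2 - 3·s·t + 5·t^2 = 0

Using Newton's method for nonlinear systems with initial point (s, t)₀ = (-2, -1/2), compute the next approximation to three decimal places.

At (-2, -1/2): F = (8.500, -17.750).
Jacobian J = [[-6·s·t - t - 1, -3·s^2 - s - 4·t], [-8·s - 3·t, -3·s + 10·t]].
At the point, J = [[-6.500, -8.000], [17.500, 1.000]] (det J = 133.500).
Solving J·Δ = −F gives Δ = (1.000, 0.250).
Then the next iterate is (s, t)₁ = (-1.000, -0.250).

(-1.000, -0.250)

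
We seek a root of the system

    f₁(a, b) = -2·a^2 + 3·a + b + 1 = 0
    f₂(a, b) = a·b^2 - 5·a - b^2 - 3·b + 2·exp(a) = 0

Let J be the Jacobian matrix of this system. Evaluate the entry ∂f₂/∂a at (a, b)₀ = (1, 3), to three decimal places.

9.437

∂f₂/∂a = b^2 + 2·exp(a) - 5.
At (1, 3) this is 9.437.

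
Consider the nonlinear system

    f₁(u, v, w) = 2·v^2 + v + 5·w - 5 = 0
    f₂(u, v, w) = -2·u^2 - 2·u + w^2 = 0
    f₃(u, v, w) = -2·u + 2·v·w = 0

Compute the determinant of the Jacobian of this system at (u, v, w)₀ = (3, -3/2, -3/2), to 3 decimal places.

J = [[0, 4·v + 1, 5], [-4·u - 2, 0, 2·w], [-2, 2·w, 2·v]].
At the point, J = [[0.000, -5.000, 5.000], [-14.000, 0.000, -3.000], [-2.000, -3.000, -3.000]].
det J = 390.000.

390.000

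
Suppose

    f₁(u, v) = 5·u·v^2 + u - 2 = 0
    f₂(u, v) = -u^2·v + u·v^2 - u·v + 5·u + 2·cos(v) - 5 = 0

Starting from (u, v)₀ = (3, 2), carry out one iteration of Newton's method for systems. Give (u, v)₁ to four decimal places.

(2.7746, 1.0622)

At (3, 2): F = (61.0000, -2.832294).
Jacobian J = [[5·v^2 + 1, 10·u·v], [-2·u·v + v^2 - v + 5, -u^2 + 2·u·v - u - 2·sin(v)]].
At the point, J = [[21.0000, 60.0000], [-5.0000, -1.818595]] (det J = 261.809508).
Solving J·Δ = −F gives Δ = (-0.2254, -0.9378).
Then the next iterate is (u, v)₁ = (2.7746, 1.0622).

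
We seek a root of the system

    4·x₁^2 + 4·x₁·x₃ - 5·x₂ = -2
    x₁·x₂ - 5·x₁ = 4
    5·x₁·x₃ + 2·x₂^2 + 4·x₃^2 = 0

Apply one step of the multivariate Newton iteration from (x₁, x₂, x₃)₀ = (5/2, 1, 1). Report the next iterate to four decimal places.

At (5/2, 1, 1): F = (32.0000, -14.0000, 18.5000).
Jacobian J = [[8·x₁ + 4·x₃, -5, 4·x₁], [x₂ - 5, x₁, 0], [5·x₃, 4·x₂, 5·x₁ + 8·x₃]].
At the point, J = [[24.0000, -5.0000, 10.0000], [-4.0000, 2.5000, 0.0000], [5.0000, 4.0000, 20.5000]] (det J = 535.0000).
Solving J·Δ = −F gives Δ = (1.5280, 8.0449, -2.8449).
Then the next iterate is (x₁, x₂, x₃)₁ = (4.0280, 9.0449, -1.8449).

(4.0280, 9.0449, -1.8449)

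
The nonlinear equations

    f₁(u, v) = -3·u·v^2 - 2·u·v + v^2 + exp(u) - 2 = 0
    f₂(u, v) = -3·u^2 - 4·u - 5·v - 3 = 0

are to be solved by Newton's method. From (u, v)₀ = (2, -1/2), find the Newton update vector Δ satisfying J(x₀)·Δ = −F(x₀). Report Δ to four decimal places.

(-0.4593, -2.6301)

At (2, -1/2): F = (6.139056, -20.5000).
Jacobian J = [[-3·v^2 - 2·v + exp(u), -6·u·v - 2·u + 2·v], [-6·u - 4, -5]].
At the point, J = [[7.639056, 1.0000], [-16.0000, -5.0000]] (det J = -22.195280).
Solving J·Δ = −F gives Δ = (-0.4593, -2.6301).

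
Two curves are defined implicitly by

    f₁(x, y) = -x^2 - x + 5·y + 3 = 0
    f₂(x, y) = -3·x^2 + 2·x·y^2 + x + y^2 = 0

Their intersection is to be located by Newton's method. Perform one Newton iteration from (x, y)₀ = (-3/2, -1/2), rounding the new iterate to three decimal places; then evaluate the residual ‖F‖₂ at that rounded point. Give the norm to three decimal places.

2.021

At (-3/2, -1/2): F = (-0.250, -8.750).
Jacobian J = [[-2·x - 1, 5], [-6·x + 2·y^2 + 1, 4·x·y + 2·y]].
At the point, J = [[2.000, 5.000], [10.500, 2.000]] (det J = -48.500).
Solving J·Δ = −F gives Δ = (0.892, -0.307).
Then the next iterate is (x, y)₁ = (-0.608, -0.807).
Re-evaluating at (-0.608, -0.807): F = (-0.79666, -1.85766), so ‖F‖₂ = 2.021.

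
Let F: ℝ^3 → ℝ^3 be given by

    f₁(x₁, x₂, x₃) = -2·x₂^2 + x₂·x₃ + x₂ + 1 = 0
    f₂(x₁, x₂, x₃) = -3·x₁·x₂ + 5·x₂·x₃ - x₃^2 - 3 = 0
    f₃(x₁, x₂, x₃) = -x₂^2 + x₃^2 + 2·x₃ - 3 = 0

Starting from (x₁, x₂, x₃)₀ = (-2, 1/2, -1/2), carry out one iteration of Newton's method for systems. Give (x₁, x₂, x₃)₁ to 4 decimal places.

At (-2, 1/2, -1/2): F = (0.7500, -1.5000, -4.0000).
Jacobian J = [[0, -4·x₂ + x₃ + 1, x₂], [-3·x₂, -3·x₁ + 5·x₃, 5·x₂ - 2·x₃], [0, -2·x₂, 2·x₃ + 2]].
At the point, J = [[0.0000, -1.5000, 0.5000], [-1.5000, 3.5000, 3.5000], [0.0000, -1.0000, 1.0000]] (det J = -1.5000).
Solving J·Δ = −F gives Δ = (21.1667, 2.7500, 6.7500).
Then the next iterate is (x₁, x₂, x₃)₁ = (19.1667, 3.2500, 6.2500).

(19.1667, 3.2500, 6.2500)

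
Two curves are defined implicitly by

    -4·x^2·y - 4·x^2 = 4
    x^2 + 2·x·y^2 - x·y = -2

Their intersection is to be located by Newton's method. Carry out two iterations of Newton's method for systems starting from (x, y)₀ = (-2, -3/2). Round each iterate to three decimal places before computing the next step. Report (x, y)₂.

(-3.125, -1.160)

At (-2, -3/2): F = (4.000, -6.000).
Jacobian J = [[-8·x·y - 8·x, -4·x^2], [2·x + 2·y^2 - y, 4·x·y - x]].
At the point, J = [[-8.000, -16.000], [2.000, 14.000]] (det J = -80.000).
Solving J·Δ = −F gives Δ = (-0.500, 0.500).
Then the next iterate is (x, y)₁ = (-2.500, -1.000).
Round to (-2.500, -1.000) and repeat: F = (-4.000, 0.750), J = [[0.000, -25.000], [-2.000, 12.500]].
Δ = (-0.625, -0.160), so (x, y)₂ = (-3.125, -1.160).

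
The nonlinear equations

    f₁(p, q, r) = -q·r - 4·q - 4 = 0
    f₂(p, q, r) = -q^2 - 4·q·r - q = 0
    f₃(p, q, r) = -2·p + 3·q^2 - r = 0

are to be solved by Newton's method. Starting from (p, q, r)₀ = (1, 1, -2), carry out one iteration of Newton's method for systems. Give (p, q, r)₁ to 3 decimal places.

At (1, 1, -2): F = (-6.000, 6.000, 3.000).
Jacobian J = [[0, -r - 4, -q], [0, -2·q - 4·r - 1, -4·q], [-2, 6·q, -1]].
At the point, J = [[0.000, -2.000, -1.000], [0.000, 5.000, -4.000], [-2.000, 6.000, -1.000]] (det J = -26.000).
Solving J·Δ = −F gives Δ = (-4.731, -2.308, -1.385).
Then the next iterate is (p, q, r)₁ = (-3.731, -1.308, -3.385).

(-3.731, -1.308, -3.385)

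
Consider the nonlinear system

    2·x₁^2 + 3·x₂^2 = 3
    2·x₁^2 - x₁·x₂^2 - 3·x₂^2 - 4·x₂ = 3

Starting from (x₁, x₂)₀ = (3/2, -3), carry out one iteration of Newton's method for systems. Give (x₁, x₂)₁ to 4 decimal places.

(-0.5179, -2.0893)

At (3/2, -3): F = (28.5000, -27.0000).
Jacobian J = [[4·x₁, 6·x₂], [4·x₁ - x₂^2, -2·x₁·x₂ - 6·x₂ - 4]].
At the point, J = [[6.0000, -18.0000], [-3.0000, 23.0000]] (det J = 84.0000).
Solving J·Δ = −F gives Δ = (-2.0179, 0.9107).
Then the next iterate is (x₁, x₂)₁ = (-0.5179, -2.0893).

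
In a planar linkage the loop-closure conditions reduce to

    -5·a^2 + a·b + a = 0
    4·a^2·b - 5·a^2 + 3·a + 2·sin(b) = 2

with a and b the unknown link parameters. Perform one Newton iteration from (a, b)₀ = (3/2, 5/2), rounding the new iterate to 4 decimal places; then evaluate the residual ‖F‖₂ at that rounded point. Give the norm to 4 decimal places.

5.0163

At (3/2, 5/2): F = (-6.0000, 14.946944).
Jacobian J = [[-10·a + b + 1, a], [8·a·b - 10·a + 3, 4·a^2 + 2·cos(b)]].
At the point, J = [[-11.5000, 1.5000], [18.0000, 7.397713]] (det J = -112.073697).
Solving J·Δ = −F gives Δ = (-0.5961, -0.5701).
Then the next iterate is (a, b)₁ = (0.9039, 1.9299).
Re-evaluating at (0.9039, 1.9299): F = (-1.436839, 4.806133), so ‖F‖₂ = 5.0163.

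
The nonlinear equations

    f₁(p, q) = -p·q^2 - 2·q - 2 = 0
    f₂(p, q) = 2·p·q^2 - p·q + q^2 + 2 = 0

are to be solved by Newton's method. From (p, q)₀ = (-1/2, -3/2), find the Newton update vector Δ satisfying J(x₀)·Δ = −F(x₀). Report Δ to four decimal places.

(-0.2736, 0.7830)

At (-1/2, -3/2): F = (2.1250, 1.2500).
Jacobian J = [[-q^2, -2·p·q - 2], [2·q^2 - q, 4·p·q - p + 2·q]].
At the point, J = [[-2.2500, -3.5000], [6.0000, 0.5000]] (det J = 19.8750).
Solving J·Δ = −F gives Δ = (-0.2736, 0.7830).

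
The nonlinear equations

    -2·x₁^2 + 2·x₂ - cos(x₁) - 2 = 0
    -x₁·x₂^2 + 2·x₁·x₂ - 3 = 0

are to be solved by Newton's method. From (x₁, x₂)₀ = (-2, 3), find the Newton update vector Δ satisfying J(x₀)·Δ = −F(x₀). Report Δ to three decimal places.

At (-2, 3): F = (-3.58385, 3.000).
Jacobian J = [[-4·x₁ + sin(x₁), 2], [-x₂^2 + 2·x₂, -2·x₁·x₂ + 2·x₁]].
At the point, J = [[7.09070, 2.000], [-3.000, 8.000]] (det J = 62.72562).
Solving J·Δ = −F gives Δ = (0.553, -0.168).

(0.553, -0.168)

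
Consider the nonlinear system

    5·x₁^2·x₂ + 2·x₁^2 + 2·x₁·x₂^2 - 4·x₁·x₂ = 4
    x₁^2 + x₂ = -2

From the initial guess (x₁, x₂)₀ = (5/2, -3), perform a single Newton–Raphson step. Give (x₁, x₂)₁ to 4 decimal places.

At (5/2, -3): F = (-10.2500, 5.2500).
Jacobian J = [[10·x₁·x₂ + 4·x₁ + 2·x₂^2 - 4·x₂, 5·x₁^2 + 4·x₁·x₂ - 4·x₁], [2·x₁, 1]].
At the point, J = [[-35.0000, -8.7500], [5.0000, 1.0000]] (det J = 8.7500).
Solving J·Δ = −F gives Δ = (-4.0786, 15.1429).
Then the next iterate is (x₁, x₂)₁ = (-1.5786, 12.1429).

(-1.5786, 12.1429)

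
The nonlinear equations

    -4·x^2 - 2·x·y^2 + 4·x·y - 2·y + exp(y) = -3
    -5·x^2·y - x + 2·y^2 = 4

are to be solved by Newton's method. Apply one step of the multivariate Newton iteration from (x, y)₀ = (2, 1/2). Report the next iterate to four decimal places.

At (2, 1/2): F = (-9.351279, -15.5000).
Jacobian J = [[-8·x - 2·y^2 + 4·y, -4·x·y + 4·x + exp(y) - 2], [-10·x·y - 1, -5·x^2 + 4·y]].
At the point, J = [[-14.5000, 3.648721], [-11.0000, -18.0000]] (det J = 301.135934).
Solving J·Δ = −F gives Δ = (-0.7468, -0.4048).
Then the next iterate is (x, y)₁ = (1.2532, 0.0952).

(1.2532, 0.0952)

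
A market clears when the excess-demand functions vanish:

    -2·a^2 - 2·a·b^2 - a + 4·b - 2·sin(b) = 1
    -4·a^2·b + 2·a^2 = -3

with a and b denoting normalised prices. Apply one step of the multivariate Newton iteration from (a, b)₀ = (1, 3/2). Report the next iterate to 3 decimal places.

At (1, 3/2): F = (-4.49499, -1.000).
Jacobian J = [[-4·a - 2·b^2 - 1, -4·a·b - 2·cos(b) + 4], [-8·a·b + 4·a, -4·a^2]].
At the point, J = [[-9.500, -2.14147], [-8.000, -4.000]] (det J = 20.86820).
Solving J·Δ = −F gives Δ = (-0.759, 1.268).
Then the next iterate is (a, b)₁ = (0.241, 2.768).

(0.241, 2.768)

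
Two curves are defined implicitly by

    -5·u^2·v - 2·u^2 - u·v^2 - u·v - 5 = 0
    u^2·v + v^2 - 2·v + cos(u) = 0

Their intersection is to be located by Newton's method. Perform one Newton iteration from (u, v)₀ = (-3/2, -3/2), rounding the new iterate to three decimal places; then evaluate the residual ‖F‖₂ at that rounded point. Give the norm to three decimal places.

0.539

At (-3/2, -3/2): F = (8.500, 1.94574).
Jacobian J = [[-10·u·v - 4·u - v^2 - v, -5·u^2 - 2·u·v - u], [2·u·v - sin(u), u^2 + 2·v - 2]].
At the point, J = [[-17.250, -14.250], [5.49749, -2.750]] (det J = 125.77680).
Solving J·Δ = −F gives Δ = (-0.035, 0.638).
Then the next iterate is (u, v)₁ = (-1.535, -0.862).
Re-evaluating at (-1.535, -0.862): F = (0.26028, 0.47177), so ‖F‖₂ = 0.539.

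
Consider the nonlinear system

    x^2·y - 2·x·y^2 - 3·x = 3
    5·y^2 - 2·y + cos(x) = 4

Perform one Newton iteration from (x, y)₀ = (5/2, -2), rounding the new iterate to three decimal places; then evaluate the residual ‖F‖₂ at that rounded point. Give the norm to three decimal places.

14.909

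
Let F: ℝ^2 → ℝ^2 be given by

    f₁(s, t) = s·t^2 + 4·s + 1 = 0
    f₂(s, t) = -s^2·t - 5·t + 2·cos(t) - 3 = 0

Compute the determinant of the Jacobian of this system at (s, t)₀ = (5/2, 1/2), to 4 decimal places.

-45.6376

J = [[t^2 + 4, 2·s·t], [-2·s·t, -s^2 - 2·sin(t) - 5]].
At the point, J = [[4.2500, 2.5000], [-2.5000, -12.208851]].
det J = -45.6376.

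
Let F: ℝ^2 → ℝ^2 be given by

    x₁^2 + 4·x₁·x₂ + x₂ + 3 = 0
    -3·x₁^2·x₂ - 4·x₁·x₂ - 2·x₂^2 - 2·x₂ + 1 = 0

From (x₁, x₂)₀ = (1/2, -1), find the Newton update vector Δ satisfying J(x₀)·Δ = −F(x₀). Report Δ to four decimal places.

(-0.6100, -0.6933)

At (1/2, -1): F = (0.2500, 3.7500).
Jacobian J = [[2·x₁ + 4·x₂, 4·x₁ + 1], [-6·x₁·x₂ - 4·x₂, -3·x₁^2 - 4·x₁ - 4·x₂ - 2]].
At the point, J = [[-3.0000, 3.0000], [7.0000, -0.7500]] (det J = -18.7500).
Solving J·Δ = −F gives Δ = (-0.6100, -0.6933).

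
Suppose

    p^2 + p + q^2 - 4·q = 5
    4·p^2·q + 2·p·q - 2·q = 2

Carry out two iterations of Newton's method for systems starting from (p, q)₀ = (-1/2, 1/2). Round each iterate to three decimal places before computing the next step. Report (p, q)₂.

(0.817, -0.913)

At (-1/2, 1/2): F = (-7.000, -3.000).
Jacobian J = [[2·p + 1, 2·q - 4], [8·p·q + 2·q, 4·p^2 + 2·p - 2]].
At the point, J = [[0.000, -3.000], [-1.000, -2.000]] (det J = -3.000).
Solving J·Δ = −F gives Δ = (1.667, -2.333).
Then the next iterate is (p, q)₁ = (1.167, -1.833).
Round to (1.167, -1.833) and repeat: F = (8.22078, -12.59759), J = [[3.334, -7.666], [-20.77889, 5.78156]].
Δ = (-0.350, 0.920), so (p, q)₂ = (0.817, -0.913).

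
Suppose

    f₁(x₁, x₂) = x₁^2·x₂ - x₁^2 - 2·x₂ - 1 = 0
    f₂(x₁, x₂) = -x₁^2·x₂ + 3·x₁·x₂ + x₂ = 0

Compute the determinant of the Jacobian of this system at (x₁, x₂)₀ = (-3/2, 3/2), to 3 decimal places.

6.375

J = [[2·x₁·x₂ - 2·x₁, x₁^2 - 2], [-2·x₁·x₂ + 3·x₂, -x₁^2 + 3·x₁ + 1]].
At the point, J = [[-1.500, 0.250], [9.000, -5.750]].
det J = 6.375.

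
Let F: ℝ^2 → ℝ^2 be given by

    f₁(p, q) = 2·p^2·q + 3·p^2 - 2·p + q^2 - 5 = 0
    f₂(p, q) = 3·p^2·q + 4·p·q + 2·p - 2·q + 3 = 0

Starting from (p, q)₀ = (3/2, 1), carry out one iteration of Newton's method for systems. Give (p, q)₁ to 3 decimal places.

(2.996, -2.645)

At (3/2, 1): F = (4.250, 16.750).
Jacobian J = [[4·p·q + 6·p - 2, 2·p^2 + 2·q], [6·p·q + 4·q + 2, 3·p^2 + 4·p - 2]].
At the point, J = [[13.000, 6.500], [15.000, 10.750]] (det J = 42.250).
Solving J·Δ = −F gives Δ = (1.496, -3.645).
Then the next iterate is (p, q)₁ = (2.996, -2.645).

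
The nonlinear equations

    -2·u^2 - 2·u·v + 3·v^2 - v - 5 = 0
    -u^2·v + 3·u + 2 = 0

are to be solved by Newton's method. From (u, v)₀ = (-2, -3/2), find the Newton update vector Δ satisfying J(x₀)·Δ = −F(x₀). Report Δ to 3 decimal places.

At (-2, -3/2): F = (-10.750, 2.000).
Jacobian J = [[-4·u - 2·v, -2·u + 6·v - 1], [-2·u·v + 3, -u^2]].
At the point, J = [[11.000, -6.000], [-3.000, -4.000]] (det J = -62.000).
Solving J·Δ = −F gives Δ = (0.887, -0.165).

(0.887, -0.165)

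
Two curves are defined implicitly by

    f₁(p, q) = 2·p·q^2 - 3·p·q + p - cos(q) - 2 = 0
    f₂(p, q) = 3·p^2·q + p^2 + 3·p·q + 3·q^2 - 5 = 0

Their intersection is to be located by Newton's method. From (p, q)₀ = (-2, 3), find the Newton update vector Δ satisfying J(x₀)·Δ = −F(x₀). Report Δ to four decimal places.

(0.8977, -0.6738)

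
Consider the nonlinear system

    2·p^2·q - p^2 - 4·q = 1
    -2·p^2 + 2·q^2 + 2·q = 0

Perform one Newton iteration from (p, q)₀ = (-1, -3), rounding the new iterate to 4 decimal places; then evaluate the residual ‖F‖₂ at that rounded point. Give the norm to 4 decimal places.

1.7775

At (-1, -3): F = (4.0000, 10.0000).
Jacobian J = [[4·p·q - 2·p, 2·p^2 - 4], [-4·p, 4·q + 2]].
At the point, J = [[14.0000, -2.0000], [4.0000, -10.0000]] (det J = -132.0000).
Solving J·Δ = −F gives Δ = (-0.1515, 0.9394).
Then the next iterate is (p, q)₁ = (-1.1515, -2.0606).
Re-evaluating at (-1.1515, -2.0606): F = (0.451933, 1.719040), so ‖F‖₂ = 1.7775.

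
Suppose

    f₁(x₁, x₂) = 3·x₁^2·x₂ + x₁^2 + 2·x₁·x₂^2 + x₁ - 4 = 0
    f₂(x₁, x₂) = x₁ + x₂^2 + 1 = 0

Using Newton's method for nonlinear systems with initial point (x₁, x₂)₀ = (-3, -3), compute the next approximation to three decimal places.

(-2.232, -1.705)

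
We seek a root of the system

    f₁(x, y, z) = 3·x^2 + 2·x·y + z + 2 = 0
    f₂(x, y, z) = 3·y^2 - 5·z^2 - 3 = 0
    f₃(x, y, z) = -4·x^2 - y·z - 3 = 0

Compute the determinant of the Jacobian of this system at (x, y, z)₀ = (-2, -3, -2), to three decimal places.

J = [[6·x + 2·y, 2·x, 1], [0, 6·y, -10·z], [-8·x, -z, -y]].
At the point, J = [[-18.000, -4.000, 1.000], [0.000, -18.000, 20.000], [16.000, 2.000, 3.000]].
det J = 700.000.

700.000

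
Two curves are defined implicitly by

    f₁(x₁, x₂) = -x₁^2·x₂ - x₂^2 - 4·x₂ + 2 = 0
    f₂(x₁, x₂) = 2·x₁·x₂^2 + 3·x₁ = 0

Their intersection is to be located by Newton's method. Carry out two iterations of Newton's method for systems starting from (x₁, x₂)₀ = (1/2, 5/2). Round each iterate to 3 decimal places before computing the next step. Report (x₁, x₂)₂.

(0.149, 0.518)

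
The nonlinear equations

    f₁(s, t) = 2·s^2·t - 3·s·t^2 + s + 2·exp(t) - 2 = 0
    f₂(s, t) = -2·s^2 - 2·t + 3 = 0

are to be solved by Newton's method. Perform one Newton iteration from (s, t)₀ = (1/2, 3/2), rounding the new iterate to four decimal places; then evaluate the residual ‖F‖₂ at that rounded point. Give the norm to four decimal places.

3.0596

At (1/2, 3/2): F = (4.838378, -0.5000).
Jacobian J = [[4·s·t - 3·t^2 + 1, 2·s^2 - 6·s·t + 2·exp(t)], [-4·s, -2]].
At the point, J = [[-2.7500, 4.963378], [-2.0000, -2.0000]] (det J = 15.426756).
Solving J·Δ = −F gives Δ = (0.4664, -0.7164).
Then the next iterate is (s, t)₁ = (0.9664, 0.7836).
Re-evaluating at (0.9664, 0.7836): F = (3.028540, -0.435058), so ‖F‖₂ = 3.0596.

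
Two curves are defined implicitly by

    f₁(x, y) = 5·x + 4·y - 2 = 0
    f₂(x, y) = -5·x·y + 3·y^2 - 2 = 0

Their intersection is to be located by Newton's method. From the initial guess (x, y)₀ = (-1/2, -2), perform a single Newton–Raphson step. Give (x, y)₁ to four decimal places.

At (-1/2, -2): F = (-12.5000, 5.0000).
Jacobian J = [[5, 4], [-5·y, -5·x + 6·y]].
At the point, J = [[5.0000, 4.0000], [10.0000, -9.5000]] (det J = -87.5000).
Solving J·Δ = −F gives Δ = (1.1286, 1.7143).
Then the next iterate is (x, y)₁ = (0.6286, -0.2857).

(0.6286, -0.2857)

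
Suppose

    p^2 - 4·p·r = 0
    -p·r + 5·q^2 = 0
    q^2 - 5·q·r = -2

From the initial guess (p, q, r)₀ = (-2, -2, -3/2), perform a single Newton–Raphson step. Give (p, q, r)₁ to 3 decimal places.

At (-2, -2, -3/2): F = (-8.000, 17.000, -9.000).
Jacobian J = [[2·p - 4·r, 0, -4·p], [-r, 10·q, -p], [0, 2·q - 5·r, -5·q]].
At the point, J = [[2.000, 0.000, 8.000], [1.500, -20.000, 2.000], [0.000, 3.500, 10.000]] (det J = -372.000).
Solving J·Δ = −F gives Δ = (1.860, 1.043, 0.535).
Then the next iterate is (p, q, r)₁ = (-0.140, -0.957, -0.965).

(-0.140, -0.957, -0.965)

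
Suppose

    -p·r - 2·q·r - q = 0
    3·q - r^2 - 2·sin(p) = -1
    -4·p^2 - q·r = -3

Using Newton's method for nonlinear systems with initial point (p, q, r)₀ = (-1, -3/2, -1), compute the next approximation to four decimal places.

At (-1, -3/2, -1): F = (-2.5000, -2.817058, -2.5000).
Jacobian J = [[-r, -2·r - 1, -p - 2·q], [-2·cos(p), 3, -2·r], [-8·p, -r, -q]].
At the point, J = [[1.0000, 1.0000, 4.0000], [-1.080605, 3.0000, 2.0000], [8.0000, 1.0000, 1.5000]] (det J = -80.201512).
Solving J·Δ = −F gives Δ = (0.1460, 0.7191, 0.4087).
Then the next iterate is (p, q, r)₁ = (-0.8540, -0.7809, -0.5913).

(-0.8540, -0.7809, -0.5913)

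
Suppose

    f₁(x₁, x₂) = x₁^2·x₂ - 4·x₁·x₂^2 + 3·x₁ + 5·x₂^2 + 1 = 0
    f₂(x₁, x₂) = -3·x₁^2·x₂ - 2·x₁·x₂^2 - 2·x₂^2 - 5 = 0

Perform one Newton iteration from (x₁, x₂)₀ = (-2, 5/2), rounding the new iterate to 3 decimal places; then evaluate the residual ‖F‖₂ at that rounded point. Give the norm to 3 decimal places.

28.274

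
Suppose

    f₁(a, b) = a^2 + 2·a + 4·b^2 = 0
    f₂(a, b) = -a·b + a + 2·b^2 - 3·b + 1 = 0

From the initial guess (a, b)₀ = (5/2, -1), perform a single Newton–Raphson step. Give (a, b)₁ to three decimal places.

(1.374, -0.079)

At (5/2, -1): F = (15.250, 11.000).
Jacobian J = [[2·a + 2, 8·b], [-b + 1, -a + 4·b - 3]].
At the point, J = [[7.000, -8.000], [2.000, -9.500]] (det J = -50.500).
Solving J·Δ = −F gives Δ = (-1.126, 0.921).
Then the next iterate is (a, b)₁ = (1.374, -0.079).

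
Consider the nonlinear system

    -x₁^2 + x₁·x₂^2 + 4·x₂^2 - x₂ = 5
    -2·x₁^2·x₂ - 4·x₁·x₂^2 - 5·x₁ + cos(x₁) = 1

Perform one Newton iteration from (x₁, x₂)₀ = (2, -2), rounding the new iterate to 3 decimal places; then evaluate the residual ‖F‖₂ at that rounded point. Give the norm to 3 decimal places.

At (2, -2): F = (17.000, -27.41615).
Jacobian J = [[-2·x₁ + x₂^2, 2·x₁·x₂ + 8·x₂ - 1], [-4·x₁·x₂ - 4·x₂^2 - sin(x₁) - 5, -2·x₁^2 - 8·x₁·x₂]].
At the point, J = [[0.000, -25.000], [-5.90930, 24.000]] (det J = -147.73244).
Solving J·Δ = −F gives Δ = (-1.878, 0.680).
Then the next iterate is (x₁, x₂)₁ = (0.122, -1.320).
Re-evaluating at (0.122, -1.320): F = (3.48729, -1.42843), so ‖F‖₂ = 3.769.

3.769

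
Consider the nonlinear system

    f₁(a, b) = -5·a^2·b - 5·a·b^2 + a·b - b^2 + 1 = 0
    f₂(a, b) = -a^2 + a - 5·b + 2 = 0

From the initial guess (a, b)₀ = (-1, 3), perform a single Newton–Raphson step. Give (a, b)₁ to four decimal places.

At (-1, 3): F = (19.0000, -15.0000).
Jacobian J = [[-10·a·b - 5·b^2 + b, -5·a^2 - 10·a·b + a - 2·b], [-2·a + 1, -5]].
At the point, J = [[-12.0000, 18.0000], [3.0000, -5.0000]] (det J = 6.0000).
Solving J·Δ = −F gives Δ = (-29.1667, -20.5000).
Then the next iterate is (a, b)₁ = (-30.1667, -17.5000).

(-30.1667, -17.5000)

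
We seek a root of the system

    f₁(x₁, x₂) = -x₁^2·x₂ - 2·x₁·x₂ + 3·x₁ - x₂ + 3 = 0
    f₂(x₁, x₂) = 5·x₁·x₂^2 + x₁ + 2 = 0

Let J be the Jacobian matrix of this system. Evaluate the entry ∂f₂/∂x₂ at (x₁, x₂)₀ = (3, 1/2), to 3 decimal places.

15.000

∂f₂/∂x₂ = 10·x₁·x₂.
At (3, 1/2) this is 15.000.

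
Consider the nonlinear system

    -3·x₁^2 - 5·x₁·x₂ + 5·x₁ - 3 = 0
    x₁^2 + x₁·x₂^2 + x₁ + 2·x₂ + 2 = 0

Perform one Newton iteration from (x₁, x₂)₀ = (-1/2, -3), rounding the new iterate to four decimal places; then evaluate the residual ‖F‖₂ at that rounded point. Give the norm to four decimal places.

3.6867

At (-1/2, -3): F = (-13.7500, -8.7500).
Jacobian J = [[-6·x₁ - 5·x₂ + 5, -5·x₁], [2·x₁ + x₂^2 + 1, 2·x₁·x₂ + 2]].
At the point, J = [[23.0000, 2.5000], [9.0000, 5.0000]] (det J = 92.5000).
Solving J·Δ = −F gives Δ = (0.5068, 0.8378).
Then the next iterate is (x₁, x₂)₁ = (0.0068, -2.1622).
Re-evaluating at (0.0068, -2.1622): F = (-2.892624, -2.285763), so ‖F‖₂ = 3.6867.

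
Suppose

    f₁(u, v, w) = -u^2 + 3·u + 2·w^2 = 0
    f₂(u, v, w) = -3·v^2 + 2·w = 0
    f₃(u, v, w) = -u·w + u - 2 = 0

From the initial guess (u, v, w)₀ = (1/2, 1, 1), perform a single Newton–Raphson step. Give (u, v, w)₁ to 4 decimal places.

(6.8750, -0.5000, -3.0000)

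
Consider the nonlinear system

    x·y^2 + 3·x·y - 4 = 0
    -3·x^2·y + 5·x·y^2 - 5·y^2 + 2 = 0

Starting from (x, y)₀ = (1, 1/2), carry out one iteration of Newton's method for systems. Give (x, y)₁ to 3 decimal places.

(-1.714, 2.250)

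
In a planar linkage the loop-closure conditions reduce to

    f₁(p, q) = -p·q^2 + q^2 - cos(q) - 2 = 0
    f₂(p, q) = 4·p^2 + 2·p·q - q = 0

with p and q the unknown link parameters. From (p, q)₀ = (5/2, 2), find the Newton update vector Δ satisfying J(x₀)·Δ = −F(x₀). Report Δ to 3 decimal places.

At (5/2, 2): F = (-7.58385, 33.000).
Jacobian J = [[-q^2, -2·p·q + 2·q + sin(q)], [8·p + 2·q, 2·p - 1]].
At the point, J = [[-4.000, -5.09070], [24.000, 4.000]] (det J = 106.17686).
Solving J·Δ = −F gives Δ = (-1.296, -0.471).

(-1.296, -0.471)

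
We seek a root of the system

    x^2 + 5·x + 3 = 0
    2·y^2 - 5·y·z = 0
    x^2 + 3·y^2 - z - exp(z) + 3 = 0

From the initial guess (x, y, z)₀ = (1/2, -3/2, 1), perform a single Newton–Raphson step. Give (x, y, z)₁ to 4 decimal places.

(-0.4583, -0.7201, 0.5439)

At (1/2, -3/2, 1): F = (5.7500, 12.0000, 6.281718).
Jacobian J = [[2·x + 5, 0, 0], [0, 4·y - 5·z, -5·y], [2·x, 6·y, -exp(z) - 1]].
At the point, J = [[6.0000, 0.0000, 0.0000], [0.0000, -11.0000, 7.5000], [1.0000, -9.0000, -3.718282]] (det J = 650.406601).
Solving J·Δ = −F gives Δ = (-0.9583, 0.7799, -0.4561).
Then the next iterate is (x, y, z)₁ = (-0.4583, -0.7201, 0.5439).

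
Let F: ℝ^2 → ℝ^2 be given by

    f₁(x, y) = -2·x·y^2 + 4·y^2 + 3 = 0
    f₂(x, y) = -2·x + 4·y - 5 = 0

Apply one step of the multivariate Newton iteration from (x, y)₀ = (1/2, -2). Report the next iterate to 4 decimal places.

(-1.4286, 0.5357)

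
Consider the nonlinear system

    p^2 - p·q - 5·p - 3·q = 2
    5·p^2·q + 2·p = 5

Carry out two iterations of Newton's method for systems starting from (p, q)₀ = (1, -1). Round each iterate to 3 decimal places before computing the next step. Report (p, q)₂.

(2.500, -4.000)

At (1, -1): F = (-2.000, -8.000).
Jacobian J = [[2·p - q - 5, -p - 3], [10·p·q + 2, 5·p^2]].
At the point, J = [[-2.000, -4.000], [-8.000, 5.000]] (det J = -42.000).
Solving J·Δ = −F gives Δ = (-1.000, 0.000).
Then the next iterate is (p, q)₁ = (0.000, -1.000).
Round to (0.000, -1.000) and repeat: F = (1.000, -5.000), J = [[-4.000, -3.000], [2.000, 0.000]].
Δ = (2.500, -3.000), so (p, q)₂ = (2.500, -4.000).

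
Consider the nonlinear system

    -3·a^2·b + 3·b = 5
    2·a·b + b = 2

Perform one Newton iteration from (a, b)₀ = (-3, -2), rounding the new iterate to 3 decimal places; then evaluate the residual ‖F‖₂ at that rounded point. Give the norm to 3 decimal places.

6.984

At (-3, -2): F = (43.000, 8.000).
Jacobian J = [[-6·a·b, -3·a^2 + 3], [2·b, 2·a + 1]].
At the point, J = [[-36.000, -24.000], [-4.000, -5.000]] (det J = 84.000).
Solving J·Δ = −F gives Δ = (0.274, 1.381).
Then the next iterate is (a, b)₁ = (-2.726, -0.619).
Re-evaluating at (-2.726, -0.619): F = (6.94251, 0.75579), so ‖F‖₂ = 6.984.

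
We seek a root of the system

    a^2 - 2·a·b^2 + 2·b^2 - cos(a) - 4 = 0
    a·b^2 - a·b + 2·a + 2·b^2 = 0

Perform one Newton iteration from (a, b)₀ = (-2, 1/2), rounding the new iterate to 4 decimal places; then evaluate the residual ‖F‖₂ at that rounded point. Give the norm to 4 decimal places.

1.2640

At (-2, 1/2): F = (1.916147, -3.0000).
Jacobian J = [[2·a - 2·b^2 + sin(a), -4·a·b + 4·b], [b^2 - b + 2, 2·a·b - a + 4·b]].
At the point, J = [[-5.409297, 6.0000], [1.7500, 2.0000]] (det J = -21.318595).
Solving J·Δ = −F gives Δ = (1.0241, 0.6039).
Then the next iterate is (a, b)₁ = (-0.9759, 1.1039).
Re-evaluating at (-0.9759, 1.1039): F = (1.207602, 0.373459), so ‖F‖₂ = 1.2640.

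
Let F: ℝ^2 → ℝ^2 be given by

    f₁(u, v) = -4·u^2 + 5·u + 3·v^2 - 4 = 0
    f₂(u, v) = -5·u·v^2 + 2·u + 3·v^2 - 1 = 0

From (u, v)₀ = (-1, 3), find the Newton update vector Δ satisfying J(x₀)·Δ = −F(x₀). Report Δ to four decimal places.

(0.4077, -1.0722)

At (-1, 3): F = (14.0000, 69.0000).
Jacobian J = [[-8·u + 5, 6·v], [-5·v^2 + 2, -10·u·v + 6·v]].
At the point, J = [[13.0000, 18.0000], [-43.0000, 48.0000]] (det J = 1398.0000).
Solving J·Δ = −F gives Δ = (0.4077, -1.0722).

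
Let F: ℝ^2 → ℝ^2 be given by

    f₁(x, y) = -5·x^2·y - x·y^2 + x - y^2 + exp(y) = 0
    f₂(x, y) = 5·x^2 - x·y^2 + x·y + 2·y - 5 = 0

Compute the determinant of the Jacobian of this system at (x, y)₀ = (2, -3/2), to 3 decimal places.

462.624

J = [[-10·x·y - y^2 + 1, -5·x^2 - 2·x·y - 2·y + exp(y)], [10·x - y^2 + y, -2·x·y + x + 2]].
At the point, J = [[28.750, -10.77687], [16.250, 10.000]].
det J = 462.624.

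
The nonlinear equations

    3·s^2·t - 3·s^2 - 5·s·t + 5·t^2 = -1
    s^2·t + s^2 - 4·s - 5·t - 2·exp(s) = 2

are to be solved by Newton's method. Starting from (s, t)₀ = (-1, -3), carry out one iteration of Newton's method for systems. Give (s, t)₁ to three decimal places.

At (-1, -3): F = (19.000, 14.26424).
Jacobian J = [[6·s·t - 6·s - 5·t, 3·s^2 - 5·s + 10·t], [2·s·t + 2·s - 2·exp(s) - 4, s^2 - 5]].
At the point, J = [[39.000, -22.000], [-0.73576, -4.000]] (det J = -172.18670).
Solving J·Δ = −F gives Δ = (1.381, 3.312).
Then the next iterate is (s, t)₁ = (0.381, 0.312).

(0.381, 0.312)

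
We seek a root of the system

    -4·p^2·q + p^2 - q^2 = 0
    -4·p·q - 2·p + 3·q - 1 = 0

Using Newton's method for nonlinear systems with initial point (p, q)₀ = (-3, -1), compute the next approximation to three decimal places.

(-2.162, -0.445)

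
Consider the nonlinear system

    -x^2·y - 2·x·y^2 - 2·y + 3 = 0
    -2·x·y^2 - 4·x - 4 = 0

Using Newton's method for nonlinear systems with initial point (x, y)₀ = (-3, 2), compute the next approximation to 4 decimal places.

(-1.8254, 1.2540)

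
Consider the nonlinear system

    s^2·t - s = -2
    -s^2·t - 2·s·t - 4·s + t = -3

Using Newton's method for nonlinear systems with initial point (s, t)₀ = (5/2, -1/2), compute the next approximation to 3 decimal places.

(1.247, -0.622)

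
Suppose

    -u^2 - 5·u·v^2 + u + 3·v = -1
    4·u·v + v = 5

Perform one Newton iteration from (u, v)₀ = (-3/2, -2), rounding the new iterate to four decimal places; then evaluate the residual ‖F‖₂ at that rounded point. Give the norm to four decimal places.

5.6023

At (-3/2, -2): F = (21.2500, 5.0000).
Jacobian J = [[-2·u - 5·v^2 + 1, -10·u·v + 3], [4·v, 4·u + 1]].
At the point, J = [[-16.0000, -27.0000], [-8.0000, -5.0000]] (det J = -136.0000).
Solving J·Δ = −F gives Δ = (0.2114, 0.6618).
Then the next iterate is (u, v)₁ = (-1.2886, -1.3382).
Re-evaluating at (-1.2886, -1.3382): F = (5.574301, 0.559418), so ‖F‖₂ = 5.6023.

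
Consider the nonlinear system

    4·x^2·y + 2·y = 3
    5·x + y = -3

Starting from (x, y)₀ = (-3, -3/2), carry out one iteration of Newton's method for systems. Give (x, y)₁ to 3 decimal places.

(-0.058, -2.708)

At (-3, -3/2): F = (-60.000, -13.500).
Jacobian J = [[8·x·y, 4·x^2 + 2], [5, 1]].
At the point, J = [[36.000, 38.000], [5.000, 1.000]] (det J = -154.000).
Solving J·Δ = −F gives Δ = (2.942, -1.208).
Then the next iterate is (x, y)₁ = (-0.058, -2.708).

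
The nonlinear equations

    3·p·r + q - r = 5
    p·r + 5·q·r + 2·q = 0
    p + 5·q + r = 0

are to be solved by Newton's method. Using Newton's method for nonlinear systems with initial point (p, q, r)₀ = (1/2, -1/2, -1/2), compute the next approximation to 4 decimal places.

(-2.5000, 0.5000, 0.0000)

At (1/2, -1/2, -1/2): F = (-5.7500, 0.0000, -2.5000).
Jacobian J = [[3·r, 1, 3·p - 1], [r, 5·r + 2, p + 5·q], [1, 5, 1]].
At the point, J = [[-1.5000, 1.0000, 0.5000], [-0.5000, -0.5000, -2.0000], [1.0000, 5.0000, 1.0000]] (det J = -16.7500).
Solving J·Δ = −F gives Δ = (-3.0000, 1.0000, 0.5000).
Then the next iterate is (p, q, r)₁ = (-2.5000, 0.5000, 0.0000).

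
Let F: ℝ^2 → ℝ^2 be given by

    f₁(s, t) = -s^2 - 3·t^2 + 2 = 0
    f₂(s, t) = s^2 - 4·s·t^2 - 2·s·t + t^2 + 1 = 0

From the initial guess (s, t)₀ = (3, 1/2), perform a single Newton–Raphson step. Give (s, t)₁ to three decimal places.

(1.732, 0.452)

At (3, 1/2): F = (-7.750, 4.250).
Jacobian J = [[-2·s, -6·t], [2·s - 4·t^2 - 2·t, -8·s·t - 2·s + 2·t]].
At the point, J = [[-6.000, -3.000], [4.000, -17.000]] (det J = 114.000).
Solving J·Δ = −F gives Δ = (-1.268, -0.048).
Then the next iterate is (s, t)₁ = (1.732, 0.452).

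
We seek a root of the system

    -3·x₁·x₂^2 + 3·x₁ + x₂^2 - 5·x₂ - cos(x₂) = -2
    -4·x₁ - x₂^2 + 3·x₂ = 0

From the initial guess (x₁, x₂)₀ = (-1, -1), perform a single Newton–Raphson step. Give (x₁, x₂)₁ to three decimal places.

(-0.326, -0.461)

At (-1, -1): F = (7.45970, 0.000).
Jacobian J = [[-3·x₂^2 + 3, -6·x₁·x₂ + 2·x₂ + sin(x₂) - 5], [-4, -2·x₂ + 3]].
At the point, J = [[0.000, -13.84147], [-4.000, 5.000]] (det J = -55.36588).
Solving J·Δ = −F gives Δ = (0.674, 0.539).
Then the next iterate is (x₁, x₂)₁ = (-0.326, -0.461).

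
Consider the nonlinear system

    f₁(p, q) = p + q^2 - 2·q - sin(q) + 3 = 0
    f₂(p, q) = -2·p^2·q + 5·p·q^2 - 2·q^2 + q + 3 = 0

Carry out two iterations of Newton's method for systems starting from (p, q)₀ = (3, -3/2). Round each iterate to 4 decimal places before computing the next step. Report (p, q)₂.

At (3, -3/2): F = (12.247495, 57.7500).
Jacobian J = [[1, 2·q - cos(q) - 2], [-4·p·q + 5·q^2, -2·p^2 + 10·p·q - 4·q + 1]].
At the point, J = [[1.0000, -5.070737], [29.2500, -56.0000]] (det J = 92.319063).
Solving J·Δ = −F gives Δ = (4.2572, 3.2549).
Then the next iterate is (p, q)₁ = (7.2572, 1.7549).
Round to (7.2572, 1.7549) and repeat: F = (8.843973, -74.505864), J = [[1.0000, 1.692865], [-35.544271, 16.003099]].
Δ = (-3.5138, -3.1486), so (p, q)₂ = (3.7434, -1.3937).

(3.7434, -1.3937)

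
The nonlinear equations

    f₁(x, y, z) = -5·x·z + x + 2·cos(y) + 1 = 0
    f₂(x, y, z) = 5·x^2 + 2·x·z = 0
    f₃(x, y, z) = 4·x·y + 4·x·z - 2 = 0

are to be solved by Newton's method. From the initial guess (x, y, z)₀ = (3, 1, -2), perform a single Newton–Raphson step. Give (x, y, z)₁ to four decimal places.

At (3, 1, -2): F = (35.080605, 33.0000, -14.0000).
Jacobian J = [[-5·z + 1, -2·sin(y), -5·x], [10·x + 2·z, 0, 2·x], [4·y + 4·z, 4·x, 4·x]].
At the point, J = [[11.0000, -1.682942, -15.0000], [26.0000, 0.0000, 6.0000], [-4.0000, 12.0000, 12.0000]] (det J = -4906.531498).
Solving J·Δ = −F gives Δ = (-1.5608, -0.6169, 1.2634).
Then the next iterate is (x, y, z)₁ = (1.4392, 0.3831, -0.7366).

(1.4392, 0.3831, -0.7366)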